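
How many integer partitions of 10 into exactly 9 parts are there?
p(10, 9 parts) = 1

Partitions of n into exactly k parts ↔ partitions of n − k into at most k parts (subtract 1 from each part). For n = 10, k = 9, the partitions are: 2+1+1+1+1+1+1+1+1. Count = 1.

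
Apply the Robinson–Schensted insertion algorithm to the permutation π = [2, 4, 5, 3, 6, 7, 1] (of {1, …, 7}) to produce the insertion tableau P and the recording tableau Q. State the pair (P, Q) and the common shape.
P = [1, 3, 5, 6, 7] / [2] / [4];  Q = [1, 2, 3, 5, 6] / [4] / [7];  common shape = (5, 1, 1)

Row-insert the values π_1, π_2, … into P one at a time, bumping the leftmost entry strictly greater than the inserted value down to the next row. The recording tableau Q records, in position (i, j), the step at which that cell was added to P.
  Insert 2 (step 1): P = [2];  Q = [1]
  Insert 4 (step 2): P = [2, 4];  Q = [1, 2]
  Insert 5 (step 3): P = [2, 4, 5];  Q = [1, 2, 3]
  Insert 3 (step 4): P = [2, 3, 5] / [4];  Q = [1, 2, 3] / [4]
  Insert 6 (step 5): P = [2, 3, 5, 6] / [4];  Q = [1, 2, 3, 5] / [4]
  Insert 7 (step 6): P = [2, 3, 5, 6, 7] / [4];  Q = [1, 2, 3, 5, 6] / [4]
  Insert 1 (step 7): P = [1, 3, 5, 6, 7] / [2] / [4];  Q = [1, 2, 3, 5, 6] / [4] / [7]
Final shape: (5, 1, 1).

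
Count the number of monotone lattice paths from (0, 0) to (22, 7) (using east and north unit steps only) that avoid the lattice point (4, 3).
Number of paths = 1304755

Total paths from (0, 0) to (22, 7): C(29, 22) = 1560780. Paths through (4, 3): (paths (0, 0) → (4, 3)) × (paths (4, 3) → (22, 7)) = C(7, 4) · C(22, 18) = 35 · 7315 = 256025. Avoidance count = 1560780 − 256025 = 1304755.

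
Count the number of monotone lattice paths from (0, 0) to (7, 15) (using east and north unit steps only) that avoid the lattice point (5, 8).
Number of paths = 124212

Total paths from (0, 0) to (7, 15): C(22, 7) = 170544. Paths through (5, 8): (paths (0, 0) → (5, 8)) × (paths (5, 8) → (7, 15)) = C(13, 5) · C(9, 2) = 1287 · 36 = 46332. Avoidance count = 170544 − 46332 = 124212.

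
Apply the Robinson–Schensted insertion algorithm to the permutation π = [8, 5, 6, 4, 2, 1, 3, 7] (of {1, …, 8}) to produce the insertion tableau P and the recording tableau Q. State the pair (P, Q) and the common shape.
P = [1, 3, 7] / [2, 6] / [4] / [5] / [8];  Q = [1, 3, 8] / [2, 7] / [4] / [5] / [6];  common shape = (3, 2, 1, 1, 1)

Row-insert the values π_1, π_2, … into P one at a time, bumping the leftmost entry strictly greater than the inserted value down to the next row. The recording tableau Q records, in position (i, j), the step at which that cell was added to P.
  Insert 8 (step 1): P = [8];  Q = [1]
  Insert 5 (step 2): P = [5] / [8];  Q = [1] / [2]
  Insert 6 (step 3): P = [5, 6] / [8];  Q = [1, 3] / [2]
  Insert 4 (step 4): P = [4, 6] / [5] / [8];  Q = [1, 3] / [2] / [4]
  Insert 2 (step 5): P = [2, 6] / [4] / [5] / [8];  Q = [1, 3] / [2] / [4] / [5]
  Insert 1 (step 6): P = [1, 6] / [2] / [4] / [5] / [8];  Q = [1, 3] / [2] / [4] / [5] / [6]
  Insert 3 (step 7): P = [1, 3] / [2, 6] / [4] / [5] / [8];  Q = [1, 3] / [2, 7] / [4] / [5] / [6]
  Insert 7 (step 8): P = [1, 3, 7] / [2, 6] / [4] / [5] / [8];  Q = [1, 3, 8] / [2, 7] / [4] / [5] / [6]
Final shape: (3, 2, 1, 1, 1).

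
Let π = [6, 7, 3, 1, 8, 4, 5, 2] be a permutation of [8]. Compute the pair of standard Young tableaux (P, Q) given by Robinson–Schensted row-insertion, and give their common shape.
P = [1, 2, 5] / [3, 4, 8] / [6, 7];  Q = [1, 2, 5] / [3, 6, 7] / [4, 8];  common shape = (3, 3, 2)

Row-insert the values π_1, π_2, … into P one at a time, bumping the leftmost entry strictly greater than the inserted value down to the next row. The recording tableau Q records, in position (i, j), the step at which that cell was added to P.
  Insert 6 (step 1): P = [6];  Q = [1]
  Insert 7 (step 2): P = [6, 7];  Q = [1, 2]
  Insert 3 (step 3): P = [3, 7] / [6];  Q = [1, 2] / [3]
  Insert 1 (step 4): P = [1, 7] / [3] / [6];  Q = [1, 2] / [3] / [4]
  Insert 8 (step 5): P = [1, 7, 8] / [3] / [6];  Q = [1, 2, 5] / [3] / [4]
  Insert 4 (step 6): P = [1, 4, 8] / [3, 7] / [6];  Q = [1, 2, 5] / [3, 6] / [4]
  Insert 5 (step 7): P = [1, 4, 5] / [3, 7, 8] / [6];  Q = [1, 2, 5] / [3, 6, 7] / [4]
  Insert 2 (step 8): P = [1, 2, 5] / [3, 4, 8] / [6, 7];  Q = [1, 2, 5] / [3, 6, 7] / [4, 8]
Final shape: (3, 3, 2).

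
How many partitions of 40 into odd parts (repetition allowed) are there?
p_odd(40) = 1113

Enumerate partitions using only odd parts via the recurrence o(n, m) = o(n, m−2) + o(n−m, m) over odd m, starting from the largest odd part ≤ n. This gives p_odd(40) = 1113. (Euler's theorem: equals the count of distinct-part partitions.)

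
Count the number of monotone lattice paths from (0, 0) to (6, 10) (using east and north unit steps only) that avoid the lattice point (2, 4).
Number of paths = 4858

Total paths from (0, 0) to (6, 10): C(16, 6) = 8008. Paths through (2, 4): (paths (0, 0) → (2, 4)) × (paths (2, 4) → (6, 10)) = C(6, 2) · C(10, 4) = 15 · 210 = 3150. Avoidance count = 8008 − 3150 = 4858.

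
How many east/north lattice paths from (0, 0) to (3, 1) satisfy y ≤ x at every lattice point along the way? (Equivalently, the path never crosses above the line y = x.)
Number of paths = 3

By the reflection principle (André's argument), the number of monotone paths to (3, 1) with n ≤ m that never go above y = x is C(4, 3) − C(4, 4) = 4 − 1 = 3.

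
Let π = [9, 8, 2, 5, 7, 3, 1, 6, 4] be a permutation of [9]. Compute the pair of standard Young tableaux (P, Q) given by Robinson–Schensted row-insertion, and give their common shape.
P = [1, 3, 4] / [2, 6] / [5, 7] / [8] / [9];  Q = [1, 4, 5] / [2, 8] / [3, 9] / [6] / [7];  common shape = (3, 2, 2, 1, 1)

Row-insert the values π_1, π_2, … into P one at a time, bumping the leftmost entry strictly greater than the inserted value down to the next row. The recording tableau Q records, in position (i, j), the step at which that cell was added to P.
  Insert 9 (step 1): P = [9];  Q = [1]
  Insert 8 (step 2): P = [8] / [9];  Q = [1] / [2]
  Insert 2 (step 3): P = [2] / [8] / [9];  Q = [1] / [2] / [3]
  Insert 5 (step 4): P = [2, 5] / [8] / [9];  Q = [1, 4] / [2] / [3]
  Insert 7 (step 5): P = [2, 5, 7] / [8] / [9];  Q = [1, 4, 5] / [2] / [3]
  Insert 3 (step 6): P = [2, 3, 7] / [5] / [8] / [9];  Q = [1, 4, 5] / [2] / [3] / [6]
  Insert 1 (step 7): P = [1, 3, 7] / [2] / [5] / [8] / [9];  Q = [1, 4, 5] / [2] / [3] / [6] / [7]
  Insert 6 (step 8): P = [1, 3, 6] / [2, 7] / [5] / [8] / [9];  Q = [1, 4, 5] / [2, 8] / [3] / [6] / [7]
  Insert 4 (step 9): P = [1, 3, 4] / [2, 6] / [5, 7] / [8] / [9];  Q = [1, 4, 5] / [2, 8] / [3, 9] / [6] / [7]
Final shape: (3, 2, 2, 1, 1).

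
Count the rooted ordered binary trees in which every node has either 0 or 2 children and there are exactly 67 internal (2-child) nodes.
C_67 = 22033725021956517463358552614056949950

These full binary trees are counted by the Catalan number C_n = (1/(n + 1)) · C(2n, n). For n = 67: C_67 = (1/68) · C(134, 67) = 1498293301493043187508381577755872596600/68 = 22033725021956517463358552614056949950.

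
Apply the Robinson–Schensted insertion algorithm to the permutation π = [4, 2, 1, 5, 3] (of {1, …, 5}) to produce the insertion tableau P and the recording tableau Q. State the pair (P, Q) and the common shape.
P = [1, 3] / [2, 5] / [4];  Q = [1, 4] / [2, 5] / [3];  common shape = (2, 2, 1)

Row-insert the values π_1, π_2, … into P one at a time, bumping the leftmost entry strictly greater than the inserted value down to the next row. The recording tableau Q records, in position (i, j), the step at which that cell was added to P.
  Insert 4 (step 1): P = [4];  Q = [1]
  Insert 2 (step 2): P = [2] / [4];  Q = [1] / [2]
  Insert 1 (step 3): P = [1] / [2] / [4];  Q = [1] / [2] / [3]
  Insert 5 (step 4): P = [1, 5] / [2] / [4];  Q = [1, 4] / [2] / [3]
  Insert 3 (step 5): P = [1, 3] / [2, 5] / [4];  Q = [1, 4] / [2, 5] / [3]
Final shape: (2, 2, 1).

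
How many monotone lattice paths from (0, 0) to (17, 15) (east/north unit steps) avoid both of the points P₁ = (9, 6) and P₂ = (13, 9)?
Number of paths = 376379720

Inclusion–exclusion. Total paths: C(32, 17) = 565722720. Through P₁: C(15, 9)·C(17, 8) = 121671550. Through P₂: C(22, 13)·C(10, 4) = 104458200. Since P₁ is strictly southwest of P₂, a monotone path through both must visit P₁ then P₂; paths through both = C(15, 9)·C(7, 4)·C(10, 4) = 36786750. Avoid both = 565722720 − 121671550 − 104458200 + 36786750 = 376379720.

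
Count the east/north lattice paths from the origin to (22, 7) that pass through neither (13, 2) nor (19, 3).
Number of paths = 1322395

Inclusion–exclusion. Total paths: C(29, 22) = 1560780. Through P₁: C(15, 13)·C(14, 9) = 210210. Through P₂: C(22, 19)·C(7, 3) = 53900. Since P₁ is strictly southwest of P₂, a monotone path through both must visit P₁ then P₂; paths through both = C(15, 13)·C(7, 6)·C(7, 3) = 25725. Avoid both = 1560780 − 210210 − 53900 + 25725 = 1322395.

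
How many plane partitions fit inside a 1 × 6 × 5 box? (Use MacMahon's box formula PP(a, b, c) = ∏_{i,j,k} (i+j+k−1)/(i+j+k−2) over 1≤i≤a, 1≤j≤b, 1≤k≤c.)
PP(1, 6, 5) = 462

Evaluate the triple product over i = 1..1, j = 1..6, k = 1..5. The factors are (2/1) · (3/2) · (4/3) · (5/4) · (6/5) · (3/2) · (4/3) · (5/4) · … (30 factors total). The numerators and denominators telescope so the product is an integer; carrying out the multiplication exactly gives PP(1, 6, 5) = 462.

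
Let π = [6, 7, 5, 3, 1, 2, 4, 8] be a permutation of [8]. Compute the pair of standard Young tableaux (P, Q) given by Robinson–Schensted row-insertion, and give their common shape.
P = [1, 2, 4, 8] / [3, 7] / [5] / [6];  Q = [1, 2, 7, 8] / [3, 6] / [4] / [5];  common shape = (4, 2, 1, 1)

Row-insert the values π_1, π_2, … into P one at a time, bumping the leftmost entry strictly greater than the inserted value down to the next row. The recording tableau Q records, in position (i, j), the step at which that cell was added to P.
  Insert 6 (step 1): P = [6];  Q = [1]
  Insert 7 (step 2): P = [6, 7];  Q = [1, 2]
  Insert 5 (step 3): P = [5, 7] / [6];  Q = [1, 2] / [3]
  Insert 3 (step 4): P = [3, 7] / [5] / [6];  Q = [1, 2] / [3] / [4]
  Insert 1 (step 5): P = [1, 7] / [3] / [5] / [6];  Q = [1, 2] / [3] / [4] / [5]
  Insert 2 (step 6): P = [1, 2] / [3, 7] / [5] / [6];  Q = [1, 2] / [3, 6] / [4] / [5]
  Insert 4 (step 7): P = [1, 2, 4] / [3, 7] / [5] / [6];  Q = [1, 2, 7] / [3, 6] / [4] / [5]
  Insert 8 (step 8): P = [1, 2, 4, 8] / [3, 7] / [5] / [6];  Q = [1, 2, 7, 8] / [3, 6] / [4] / [5]
Final shape: (4, 2, 1, 1).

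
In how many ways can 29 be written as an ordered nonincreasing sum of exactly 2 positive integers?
p(29, 2 parts) = 14

Partitions of n into exactly k parts are in bijection with partitions of n − k into at most k parts (subtract 1 from each part). So p(29, exactly 2) = p(27, parts ≤ 2). Computing via the recurrence p(m, j) = p(m, j−1) + p(m−j, j) gives 14.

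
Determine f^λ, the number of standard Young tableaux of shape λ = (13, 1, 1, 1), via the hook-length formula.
# SYT of shape (13, 1, 1, 1) = 455

Hook-length formula: f^λ = n! / Π hook(c), product over all cells c of the Young diagram. For λ = (13, 1, 1, 1), n = 16 boxes. Hook lengths by row (left-to-right, top-to-bottom): [16, 12, 11, 10, 9, 8, 7, 6, 5, 4, 3, 2, 1]; [3]; [2]; [1]. Product of hooks = 45984153600. So f^λ = 16! / 45984153600 = 20922789888000 / 45984153600 = 455.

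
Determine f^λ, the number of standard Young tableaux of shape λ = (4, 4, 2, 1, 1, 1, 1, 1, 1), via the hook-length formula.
# SYT of shape (4, 4, 2, 1, 1, 1, 1, 1, 1) = 114660

Hook-length formula: f^λ = n! / Π hook(c), product over all cells c of the Young diagram. For λ = (4, 4, 2, 1, 1, 1, 1, 1, 1), n = 16 boxes. Hook lengths by row (left-to-right, top-to-bottom): [12, 5, 3, 2]; [11, 4, 2, 1]; [8, 1]; [6]; [5]; [4]; [3]; [2]; [1]. Product of hooks = 182476800. So f^λ = 16! / 182476800 = 20922789888000 / 182476800 = 114660.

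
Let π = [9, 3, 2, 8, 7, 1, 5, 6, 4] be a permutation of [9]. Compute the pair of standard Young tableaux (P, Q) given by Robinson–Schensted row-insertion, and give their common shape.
P = [1, 4, 6] / [2, 5] / [3, 7] / [8] / [9];  Q = [1, 4, 8] / [2, 5] / [3, 7] / [6] / [9];  common shape = (3, 2, 2, 1, 1)

Row-insert the values π_1, π_2, … into P one at a time, bumping the leftmost entry strictly greater than the inserted value down to the next row. The recording tableau Q records, in position (i, j), the step at which that cell was added to P.
  Insert 9 (step 1): P = [9];  Q = [1]
  Insert 3 (step 2): P = [3] / [9];  Q = [1] / [2]
  Insert 2 (step 3): P = [2] / [3] / [9];  Q = [1] / [2] / [3]
  Insert 8 (step 4): P = [2, 8] / [3] / [9];  Q = [1, 4] / [2] / [3]
  Insert 7 (step 5): P = [2, 7] / [3, 8] / [9];  Q = [1, 4] / [2, 5] / [3]
  Insert 1 (step 6): P = [1, 7] / [2, 8] / [3] / [9];  Q = [1, 4] / [2, 5] / [3] / [6]
  Insert 5 (step 7): P = [1, 5] / [2, 7] / [3, 8] / [9];  Q = [1, 4] / [2, 5] / [3, 7] / [6]
  Insert 6 (step 8): P = [1, 5, 6] / [2, 7] / [3, 8] / [9];  Q = [1, 4, 8] / [2, 5] / [3, 7] / [6]
  Insert 4 (step 9): P = [1, 4, 6] / [2, 5] / [3, 7] / [8] / [9];  Q = [1, 4, 8] / [2, 5] / [3, 7] / [6] / [9]
Final shape: (3, 2, 2, 1, 1).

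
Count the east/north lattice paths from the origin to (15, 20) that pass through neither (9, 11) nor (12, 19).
Number of paths = 1953674860

Inclusion–exclusion. Total paths: C(35, 15) = 3247943160. Through P₁: C(20, 9)·C(15, 6) = 840639800. Through P₂: C(31, 12)·C(4, 3) = 564482100. Since P₁ is strictly southwest of P₂, a monotone path through both must visit P₁ then P₂; paths through both = C(20, 9)·C(11, 3)·C(4, 3) = 110853600. Avoid both = 3247943160 − 840639800 − 564482100 + 110853600 = 1953674860.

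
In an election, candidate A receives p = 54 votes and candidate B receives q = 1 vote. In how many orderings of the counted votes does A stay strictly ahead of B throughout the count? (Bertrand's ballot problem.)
Strict-lead orderings = 53

Total orderings of the 55 votes with 54 for A: C(55, 54) = 55. By the Bertrand ballot formula (Cycle Lemma / reflection principle), the number of orderings in which A is strictly ahead of B throughout is (p − q)/(p + q) · C(p + q, p) = (54 − 1)/(54 + 1) · 55 = 53.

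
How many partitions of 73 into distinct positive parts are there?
q(73) = 40026

A partition into distinct parts is a strictly decreasing sequence summing to n. The recurrence d(n, m) = d(n, m−1) + d(n−m, m−1) (use part m at most once) with q(n) = d(n, n) gives q(73) = 40026. (Euler's theorem: # distinct-part partitions = # odd-part partitions.)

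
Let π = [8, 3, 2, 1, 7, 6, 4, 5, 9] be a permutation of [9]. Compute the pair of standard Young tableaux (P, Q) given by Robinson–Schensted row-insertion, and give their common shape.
P = [1, 4, 5, 9] / [2, 6] / [3, 7] / [8];  Q = [1, 5, 8, 9] / [2, 6] / [3, 7] / [4];  common shape = (4, 2, 2, 1)

Row-insert the values π_1, π_2, … into P one at a time, bumping the leftmost entry strictly greater than the inserted value down to the next row. The recording tableau Q records, in position (i, j), the step at which that cell was added to P.
  Insert 8 (step 1): P = [8];  Q = [1]
  Insert 3 (step 2): P = [3] / [8];  Q = [1] / [2]
  Insert 2 (step 3): P = [2] / [3] / [8];  Q = [1] / [2] / [3]
  Insert 1 (step 4): P = [1] / [2] / [3] / [8];  Q = [1] / [2] / [3] / [4]
  Insert 7 (step 5): P = [1, 7] / [2] / [3] / [8];  Q = [1, 5] / [2] / [3] / [4]
  Insert 6 (step 6): P = [1, 6] / [2, 7] / [3] / [8];  Q = [1, 5] / [2, 6] / [3] / [4]
  Insert 4 (step 7): P = [1, 4] / [2, 6] / [3, 7] / [8];  Q = [1, 5] / [2, 6] / [3, 7] / [4]
  Insert 5 (step 8): P = [1, 4, 5] / [2, 6] / [3, 7] / [8];  Q = [1, 5, 8] / [2, 6] / [3, 7] / [4]
  Insert 9 (step 9): P = [1, 4, 5, 9] / [2, 6] / [3, 7] / [8];  Q = [1, 5, 8, 9] / [2, 6] / [3, 7] / [4]
Final shape: (4, 2, 2, 1).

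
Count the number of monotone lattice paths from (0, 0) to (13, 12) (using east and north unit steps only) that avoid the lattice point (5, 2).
Number of paths = 4281382

Total paths from (0, 0) to (13, 12): C(25, 13) = 5200300. Paths through (5, 2): (paths (0, 0) → (5, 2)) × (paths (5, 2) → (13, 12)) = C(7, 5) · C(18, 8) = 21 · 43758 = 918918. Avoidance count = 5200300 − 918918 = 4281382.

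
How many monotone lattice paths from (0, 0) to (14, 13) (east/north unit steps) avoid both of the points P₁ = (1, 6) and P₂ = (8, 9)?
Number of paths = 14586960

Inclusion–exclusion. Total paths: C(27, 14) = 20058300. Through P₁: C(7, 1)·C(20, 13) = 542640. Through P₂: C(17, 8)·C(10, 6) = 5105100. Since P₁ is strictly southwest of P₂, a monotone path through both must visit P₁ then P₂; paths through both = C(7, 1)·C(10, 7)·C(10, 6) = 176400. Avoid both = 20058300 − 542640 − 5105100 + 176400 = 14586960.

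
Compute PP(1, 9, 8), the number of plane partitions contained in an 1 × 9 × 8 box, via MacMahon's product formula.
PP(1, 9, 8) = 24310

Evaluate the triple product over i = 1..1, j = 1..9, k = 1..8. The factors are (2/1) · (3/2) · (4/3) · (5/4) · (6/5) · (7/6) · (8/7) · (9/8) · … (72 factors total). The numerators and denominators telescope so the product is an integer; carrying out the multiplication exactly gives PP(1, 9, 8) = 24310.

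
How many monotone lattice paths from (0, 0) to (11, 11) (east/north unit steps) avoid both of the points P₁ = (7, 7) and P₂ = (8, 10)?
Number of paths = 345072

Inclusion–exclusion. Total paths: C(22, 11) = 705432. Through P₁: C(14, 7)·C(8, 4) = 240240. Through P₂: C(18, 8)·C(4, 3) = 175032. Since P₁ is strictly southwest of P₂, a monotone path through both must visit P₁ then P₂; paths through both = C(14, 7)·C(4, 1)·C(4, 3) = 54912. Avoid both = 705432 − 240240 − 175032 + 54912 = 345072.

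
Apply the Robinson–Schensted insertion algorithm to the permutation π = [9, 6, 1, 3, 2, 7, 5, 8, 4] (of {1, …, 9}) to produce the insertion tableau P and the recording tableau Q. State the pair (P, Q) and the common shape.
P = [1, 2, 4, 8] / [3, 5] / [6, 7] / [9];  Q = [1, 4, 6, 8] / [2, 7] / [3, 9] / [5];  common shape = (4, 2, 2, 1)

Row-insert the values π_1, π_2, … into P one at a time, bumping the leftmost entry strictly greater than the inserted value down to the next row. The recording tableau Q records, in position (i, j), the step at which that cell was added to P.
  Insert 9 (step 1): P = [9];  Q = [1]
  Insert 6 (step 2): P = [6] / [9];  Q = [1] / [2]
  Insert 1 (step 3): P = [1] / [6] / [9];  Q = [1] / [2] / [3]
  Insert 3 (step 4): P = [1, 3] / [6] / [9];  Q = [1, 4] / [2] / [3]
  Insert 2 (step 5): P = [1, 2] / [3] / [6] / [9];  Q = [1, 4] / [2] / [3] / [5]
  Insert 7 (step 6): P = [1, 2, 7] / [3] / [6] / [9];  Q = [1, 4, 6] / [2] / [3] / [5]
  Insert 5 (step 7): P = [1, 2, 5] / [3, 7] / [6] / [9];  Q = [1, 4, 6] / [2, 7] / [3] / [5]
  Insert 8 (step 8): P = [1, 2, 5, 8] / [3, 7] / [6] / [9];  Q = [1, 4, 6, 8] / [2, 7] / [3] / [5]
  Insert 4 (step 9): P = [1, 2, 4, 8] / [3, 5] / [6, 7] / [9];  Q = [1, 4, 6, 8] / [2, 7] / [3, 9] / [5]
Final shape: (4, 2, 2, 1).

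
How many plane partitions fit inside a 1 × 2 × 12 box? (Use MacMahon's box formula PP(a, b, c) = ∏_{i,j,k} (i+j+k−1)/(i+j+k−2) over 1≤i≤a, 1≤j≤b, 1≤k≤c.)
PP(1, 2, 12) = 91

Evaluate the triple product over i = 1..1, j = 1..2, k = 1..12. The factors are (2/1) · (3/2) · (4/3) · (5/4) · (6/5) · (7/6) · (8/7) · (9/8) · … (24 factors total). The numerators and denominators telescope so the product is an integer; carrying out the multiplication exactly gives PP(1, 2, 12) = 91.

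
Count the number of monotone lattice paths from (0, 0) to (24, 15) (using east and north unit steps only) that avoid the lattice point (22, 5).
Number of paths = 25135512480

Total paths from (0, 0) to (24, 15): C(39, 24) = 25140840660. Paths through (22, 5): (paths (0, 0) → (22, 5)) × (paths (22, 5) → (24, 15)) = C(27, 22) · C(12, 2) = 80730 · 66 = 5328180. Avoidance count = 25140840660 − 5328180 = 25135512480.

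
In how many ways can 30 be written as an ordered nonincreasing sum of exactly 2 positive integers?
p(30, 2 parts) = 15

Partitions of n into exactly k parts are in bijection with partitions of n − k into at most k parts (subtract 1 from each part). So p(30, exactly 2) = p(28, parts ≤ 2). Computing via the recurrence p(m, j) = p(m, j−1) + p(m−j, j) gives 15.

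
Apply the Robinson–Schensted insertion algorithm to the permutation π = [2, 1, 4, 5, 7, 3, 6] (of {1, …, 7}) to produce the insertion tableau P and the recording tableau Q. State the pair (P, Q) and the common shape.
P = [1, 3, 5, 6] / [2, 4, 7];  Q = [1, 3, 4, 5] / [2, 6, 7];  common shape = (4, 3)

Row-insert the values π_1, π_2, … into P one at a time, bumping the leftmost entry strictly greater than the inserted value down to the next row. The recording tableau Q records, in position (i, j), the step at which that cell was added to P.
  Insert 2 (step 1): P = [2];  Q = [1]
  Insert 1 (step 2): P = [1] / [2];  Q = [1] / [2]
  Insert 4 (step 3): P = [1, 4] / [2];  Q = [1, 3] / [2]
  Insert 5 (step 4): P = [1, 4, 5] / [2];  Q = [1, 3, 4] / [2]
  Insert 7 (step 5): P = [1, 4, 5, 7] / [2];  Q = [1, 3, 4, 5] / [2]
  Insert 3 (step 6): P = [1, 3, 5, 7] / [2, 4];  Q = [1, 3, 4, 5] / [2, 6]
  Insert 6 (step 7): P = [1, 3, 5, 6] / [2, 4, 7];  Q = [1, 3, 4, 5] / [2, 6, 7]
Final shape: (4, 3).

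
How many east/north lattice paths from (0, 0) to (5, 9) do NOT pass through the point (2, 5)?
Number of paths = 1267

Total paths from (0, 0) to (5, 9): C(14, 5) = 2002. Paths through (2, 5): (paths (0, 0) → (2, 5)) × (paths (2, 5) → (5, 9)) = C(7, 2) · C(7, 3) = 21 · 35 = 735. Avoidance count = 2002 − 735 = 1267.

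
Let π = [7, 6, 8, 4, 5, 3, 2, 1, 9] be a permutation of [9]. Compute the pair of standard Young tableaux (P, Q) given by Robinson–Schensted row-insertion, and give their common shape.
P = [1, 5, 9] / [2, 8] / [3] / [4] / [6] / [7];  Q = [1, 3, 9] / [2, 5] / [4] / [6] / [7] / [8];  common shape = (3, 2, 1, 1, 1, 1)

Row-insert the values π_1, π_2, … into P one at a time, bumping the leftmost entry strictly greater than the inserted value down to the next row. The recording tableau Q records, in position (i, j), the step at which that cell was added to P.
  Insert 7 (step 1): P = [7];  Q = [1]
  Insert 6 (step 2): P = [6] / [7];  Q = [1] / [2]
  Insert 8 (step 3): P = [6, 8] / [7];  Q = [1, 3] / [2]
  Insert 4 (step 4): P = [4, 8] / [6] / [7];  Q = [1, 3] / [2] / [4]
  Insert 5 (step 5): P = [4, 5] / [6, 8] / [7];  Q = [1, 3] / [2, 5] / [4]
  Insert 3 (step 6): P = [3, 5] / [4, 8] / [6] / [7];  Q = [1, 3] / [2, 5] / [4] / [6]
  Insert 2 (step 7): P = [2, 5] / [3, 8] / [4] / [6] / [7];  Q = [1, 3] / [2, 5] / [4] / [6] / [7]
  Insert 1 (step 8): P = [1, 5] / [2, 8] / [3] / [4] / [6] / [7];  Q = [1, 3] / [2, 5] / [4] / [6] / [7] / [8]
  Insert 9 (step 9): P = [1, 5, 9] / [2, 8] / [3] / [4] / [6] / [7];  Q = [1, 3, 9] / [2, 5] / [4] / [6] / [7] / [8]
Final shape: (3, 2, 1, 1, 1, 1).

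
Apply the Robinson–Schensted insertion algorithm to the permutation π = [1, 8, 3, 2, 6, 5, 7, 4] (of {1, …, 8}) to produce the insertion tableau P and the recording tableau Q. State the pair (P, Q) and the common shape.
P = [1, 2, 4, 7] / [3, 5] / [6] / [8];  Q = [1, 2, 5, 7] / [3, 6] / [4] / [8];  common shape = (4, 2, 1, 1)

Row-insert the values π_1, π_2, … into P one at a time, bumping the leftmost entry strictly greater than the inserted value down to the next row. The recording tableau Q records, in position (i, j), the step at which that cell was added to P.
  Insert 1 (step 1): P = [1];  Q = [1]
  Insert 8 (step 2): P = [1, 8];  Q = [1, 2]
  Insert 3 (step 3): P = [1, 3] / [8];  Q = [1, 2] / [3]
  Insert 2 (step 4): P = [1, 2] / [3] / [8];  Q = [1, 2] / [3] / [4]
  Insert 6 (step 5): P = [1, 2, 6] / [3] / [8];  Q = [1, 2, 5] / [3] / [4]
  Insert 5 (step 6): P = [1, 2, 5] / [3, 6] / [8];  Q = [1, 2, 5] / [3, 6] / [4]
  Insert 7 (step 7): P = [1, 2, 5, 7] / [3, 6] / [8];  Q = [1, 2, 5, 7] / [3, 6] / [4]
  Insert 4 (step 8): P = [1, 2, 4, 7] / [3, 5] / [6] / [8];  Q = [1, 2, 5, 7] / [3, 6] / [4] / [8]
Final shape: (4, 2, 1, 1).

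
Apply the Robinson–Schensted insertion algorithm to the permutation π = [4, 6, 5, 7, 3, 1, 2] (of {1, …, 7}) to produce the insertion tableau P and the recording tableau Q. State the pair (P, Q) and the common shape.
P = [1, 2, 7] / [3, 5] / [4] / [6];  Q = [1, 2, 4] / [3, 7] / [5] / [6];  common shape = (3, 2, 1, 1)

Row-insert the values π_1, π_2, … into P one at a time, bumping the leftmost entry strictly greater than the inserted value down to the next row. The recording tableau Q records, in position (i, j), the step at which that cell was added to P.
  Insert 4 (step 1): P = [4];  Q = [1]
  Insert 6 (step 2): P = [4, 6];  Q = [1, 2]
  Insert 5 (step 3): P = [4, 5] / [6];  Q = [1, 2] / [3]
  Insert 7 (step 4): P = [4, 5, 7] / [6];  Q = [1, 2, 4] / [3]
  Insert 3 (step 5): P = [3, 5, 7] / [4] / [6];  Q = [1, 2, 4] / [3] / [5]
  Insert 1 (step 6): P = [1, 5, 7] / [3] / [4] / [6];  Q = [1, 2, 4] / [3] / [5] / [6]
  Insert 2 (step 7): P = [1, 2, 7] / [3, 5] / [4] / [6];  Q = [1, 2, 4] / [3, 7] / [5] / [6]
Final shape: (3, 2, 1, 1).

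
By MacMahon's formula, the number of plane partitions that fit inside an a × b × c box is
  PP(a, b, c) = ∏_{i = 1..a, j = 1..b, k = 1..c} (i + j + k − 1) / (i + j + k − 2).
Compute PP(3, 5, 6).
PP(3, 5, 6) = 3737448

Evaluate the triple product over i = 1..3, j = 1..5, k = 1..6. The factors are (2/1) · (3/2) · (4/3) · (5/4) · (6/5) · (7/6) · (3/2) · (4/3) · … (90 factors total). The numerators and denominators telescope so the product is an integer; carrying out the multiplication exactly gives PP(3, 5, 6) = 3737448.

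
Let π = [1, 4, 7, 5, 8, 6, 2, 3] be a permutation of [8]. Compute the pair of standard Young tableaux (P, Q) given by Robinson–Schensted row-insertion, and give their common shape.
P = [1, 2, 3, 6] / [4, 5] / [7, 8];  Q = [1, 2, 3, 5] / [4, 6] / [7, 8];  common shape = (4, 2, 2)

Row-insert the values π_1, π_2, … into P one at a time, bumping the leftmost entry strictly greater than the inserted value down to the next row. The recording tableau Q records, in position (i, j), the step at which that cell was added to P.
  Insert 1 (step 1): P = [1];  Q = [1]
  Insert 4 (step 2): P = [1, 4];  Q = [1, 2]
  Insert 7 (step 3): P = [1, 4, 7];  Q = [1, 2, 3]
  Insert 5 (step 4): P = [1, 4, 5] / [7];  Q = [1, 2, 3] / [4]
  Insert 8 (step 5): P = [1, 4, 5, 8] / [7];  Q = [1, 2, 3, 5] / [4]
  Insert 6 (step 6): P = [1, 4, 5, 6] / [7, 8];  Q = [1, 2, 3, 5] / [4, 6]
  Insert 2 (step 7): P = [1, 2, 5, 6] / [4, 8] / [7];  Q = [1, 2, 3, 5] / [4, 6] / [7]
  Insert 3 (step 8): P = [1, 2, 3, 6] / [4, 5] / [7, 8];  Q = [1, 2, 3, 5] / [4, 6] / [7, 8]
Final shape: (4, 2, 2).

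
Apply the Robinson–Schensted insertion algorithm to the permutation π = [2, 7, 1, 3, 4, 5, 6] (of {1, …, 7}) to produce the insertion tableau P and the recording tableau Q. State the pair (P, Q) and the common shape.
P = [1, 3, 4, 5, 6] / [2, 7];  Q = [1, 2, 5, 6, 7] / [3, 4];  common shape = (5, 2)

Row-insert the values π_1, π_2, … into P one at a time, bumping the leftmost entry strictly greater than the inserted value down to the next row. The recording tableau Q records, in position (i, j), the step at which that cell was added to P.
  Insert 2 (step 1): P = [2];  Q = [1]
  Insert 7 (step 2): P = [2, 7];  Q = [1, 2]
  Insert 1 (step 3): P = [1, 7] / [2];  Q = [1, 2] / [3]
  Insert 3 (step 4): P = [1, 3] / [2, 7];  Q = [1, 2] / [3, 4]
  Insert 4 (step 5): P = [1, 3, 4] / [2, 7];  Q = [1, 2, 5] / [3, 4]
  Insert 5 (step 6): P = [1, 3, 4, 5] / [2, 7];  Q = [1, 2, 5, 6] / [3, 4]
  Insert 6 (step 7): P = [1, 3, 4, 5, 6] / [2, 7];  Q = [1, 2, 5, 6, 7] / [3, 4]
Final shape: (5, 2).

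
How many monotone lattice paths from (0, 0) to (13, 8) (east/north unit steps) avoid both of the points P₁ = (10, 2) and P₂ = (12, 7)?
Number of paths = 99942

Inclusion–exclusion. Total paths: C(21, 13) = 203490. Through P₁: C(12, 10)·C(9, 3) = 5544. Through P₂: C(19, 12)·C(2, 1) = 100776. Since P₁ is strictly southwest of P₂, a monotone path through both must visit P₁ then P₂; paths through both = C(12, 10)·C(7, 2)·C(2, 1) = 2772. Avoid both = 203490 − 5544 − 100776 + 2772 = 99942.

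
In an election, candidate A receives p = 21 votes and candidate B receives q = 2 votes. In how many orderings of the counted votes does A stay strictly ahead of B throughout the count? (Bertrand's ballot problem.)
Strict-lead orderings = 209

Total orderings of the 23 votes with 21 for A: C(23, 21) = 253. By the Bertrand ballot formula (Cycle Lemma / reflection principle), the number of orderings in which A is strictly ahead of B throughout is (p − q)/(p + q) · C(p + q, p) = (21 − 2)/(21 + 2) · 253 = 209.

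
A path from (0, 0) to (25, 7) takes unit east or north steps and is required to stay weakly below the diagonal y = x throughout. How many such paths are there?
Number of paths = 2459664

By the reflection principle (André's argument), the number of monotone paths to (25, 7) with n ≤ m that never go above y = x is C(32, 25) − C(32, 26) = 3365856 − 906192 = 2459664.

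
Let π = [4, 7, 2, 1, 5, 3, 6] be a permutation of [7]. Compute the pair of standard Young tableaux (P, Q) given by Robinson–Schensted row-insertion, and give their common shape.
P = [1, 3, 6] / [2, 5] / [4, 7];  Q = [1, 2, 7] / [3, 5] / [4, 6];  common shape = (3, 2, 2)

Row-insert the values π_1, π_2, … into P one at a time, bumping the leftmost entry strictly greater than the inserted value down to the next row. The recording tableau Q records, in position (i, j), the step at which that cell was added to P.
  Insert 4 (step 1): P = [4];  Q = [1]
  Insert 7 (step 2): P = [4, 7];  Q = [1, 2]
  Insert 2 (step 3): P = [2, 7] / [4];  Q = [1, 2] / [3]
  Insert 1 (step 4): P = [1, 7] / [2] / [4];  Q = [1, 2] / [3] / [4]
  Insert 5 (step 5): P = [1, 5] / [2, 7] / [4];  Q = [1, 2] / [3, 5] / [4]
  Insert 3 (step 6): P = [1, 3] / [2, 5] / [4, 7];  Q = [1, 2] / [3, 5] / [4, 6]
  Insert 6 (step 7): P = [1, 3, 6] / [2, 5] / [4, 7];  Q = [1, 2, 7] / [3, 5] / [4, 6]
Final shape: (3, 2, 2).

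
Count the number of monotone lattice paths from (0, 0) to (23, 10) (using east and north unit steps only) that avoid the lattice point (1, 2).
Number of paths = 75002265

Total paths from (0, 0) to (23, 10): C(33, 23) = 92561040. Paths through (1, 2): (paths (0, 0) → (1, 2)) × (paths (1, 2) → (23, 10)) = C(3, 1) · C(30, 22) = 3 · 5852925 = 17558775. Avoidance count = 92561040 − 17558775 = 75002265.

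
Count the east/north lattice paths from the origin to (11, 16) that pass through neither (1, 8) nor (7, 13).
Number of paths = 10076403

Inclusion–exclusion. Total paths: C(27, 11) = 13037895. Through P₁: C(9, 1)·C(18, 10) = 393822. Through P₂: C(20, 7)·C(7, 4) = 2713200. Since P₁ is strictly southwest of P₂, a monotone path through both must visit P₁ then P₂; paths through both = C(9, 1)·C(11, 6)·C(7, 4) = 145530. Avoid both = 13037895 − 393822 − 2713200 + 145530 = 10076403.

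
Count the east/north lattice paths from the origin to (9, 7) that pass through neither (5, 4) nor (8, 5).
Number of paths = 4681

Inclusion–exclusion. Total paths: C(16, 9) = 11440. Through P₁: C(9, 5)·C(7, 4) = 4410. Through P₂: C(13, 8)·C(3, 1) = 3861. Since P₁ is strictly southwest of P₂, a monotone path through both must visit P₁ then P₂; paths through both = C(9, 5)·C(4, 3)·C(3, 1) = 1512. Avoid both = 11440 − 4410 − 3861 + 1512 = 4681.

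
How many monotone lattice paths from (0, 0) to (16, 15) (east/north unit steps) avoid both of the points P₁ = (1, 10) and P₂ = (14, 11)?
Number of paths = 233510961

Inclusion–exclusion. Total paths: C(31, 16) = 300540195. Through P₁: C(11, 1)·C(20, 15) = 170544. Through P₂: C(25, 14)·C(6, 2) = 66861000. Since P₁ is strictly southwest of P₂, a monotone path through both must visit P₁ then P₂; paths through both = C(11, 1)·C(14, 13)·C(6, 2) = 2310. Avoid both = 300540195 − 170544 − 66861000 + 2310 = 233510961.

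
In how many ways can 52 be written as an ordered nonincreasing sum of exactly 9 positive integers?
p(52, 9 parts) = 19720

Partitions of n into exactly k parts are in bijection with partitions of n − k into at most k parts (subtract 1 from each part). So p(52, exactly 9) = p(43, parts ≤ 9). Computing via the recurrence p(m, j) = p(m, j−1) + p(m−j, j) gives 19720.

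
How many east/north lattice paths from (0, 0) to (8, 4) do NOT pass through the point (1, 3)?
Number of paths = 463

Total paths from (0, 0) to (8, 4): C(12, 8) = 495. Paths through (1, 3): (paths (0, 0) → (1, 3)) × (paths (1, 3) → (8, 4)) = C(4, 1) · C(8, 7) = 4 · 8 = 32. Avoidance count = 495 − 32 = 463.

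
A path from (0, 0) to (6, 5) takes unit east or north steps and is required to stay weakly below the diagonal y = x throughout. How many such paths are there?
Number of paths = 132

By the reflection principle (André's argument), the number of monotone paths to (6, 5) with n ≤ m that never go above y = x is C(11, 6) − C(11, 7) = 462 − 330 = 132.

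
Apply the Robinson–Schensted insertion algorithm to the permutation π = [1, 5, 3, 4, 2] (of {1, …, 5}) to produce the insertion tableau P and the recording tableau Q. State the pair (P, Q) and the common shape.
P = [1, 2, 4] / [3] / [5];  Q = [1, 2, 4] / [3] / [5];  common shape = (3, 1, 1)

Row-insert the values π_1, π_2, … into P one at a time, bumping the leftmost entry strictly greater than the inserted value down to the next row. The recording tableau Q records, in position (i, j), the step at which that cell was added to P.
  Insert 1 (step 1): P = [1];  Q = [1]
  Insert 5 (step 2): P = [1, 5];  Q = [1, 2]
  Insert 3 (step 3): P = [1, 3] / [5];  Q = [1, 2] / [3]
  Insert 4 (step 4): P = [1, 3, 4] / [5];  Q = [1, 2, 4] / [3]
  Insert 2 (step 5): P = [1, 2, 4] / [3] / [5];  Q = [1, 2, 4] / [3] / [5]
Final shape: (3, 1, 1).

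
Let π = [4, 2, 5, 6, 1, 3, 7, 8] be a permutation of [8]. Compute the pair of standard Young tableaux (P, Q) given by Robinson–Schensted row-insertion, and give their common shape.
P = [1, 3, 6, 7, 8] / [2, 5] / [4];  Q = [1, 3, 4, 7, 8] / [2, 6] / [5];  common shape = (5, 2, 1)

Row-insert the values π_1, π_2, … into P one at a time, bumping the leftmost entry strictly greater than the inserted value down to the next row. The recording tableau Q records, in position (i, j), the step at which that cell was added to P.
  Insert 4 (step 1): P = [4];  Q = [1]
  Insert 2 (step 2): P = [2] / [4];  Q = [1] / [2]
  Insert 5 (step 3): P = [2, 5] / [4];  Q = [1, 3] / [2]
  Insert 6 (step 4): P = [2, 5, 6] / [4];  Q = [1, 3, 4] / [2]
  Insert 1 (step 5): P = [1, 5, 6] / [2] / [4];  Q = [1, 3, 4] / [2] / [5]
  Insert 3 (step 6): P = [1, 3, 6] / [2, 5] / [4];  Q = [1, 3, 4] / [2, 6] / [5]
  Insert 7 (step 7): P = [1, 3, 6, 7] / [2, 5] / [4];  Q = [1, 3, 4, 7] / [2, 6] / [5]
  Insert 8 (step 8): P = [1, 3, 6, 7, 8] / [2, 5] / [4];  Q = [1, 3, 4, 7, 8] / [2, 6] / [5]
Final shape: (5, 2, 1).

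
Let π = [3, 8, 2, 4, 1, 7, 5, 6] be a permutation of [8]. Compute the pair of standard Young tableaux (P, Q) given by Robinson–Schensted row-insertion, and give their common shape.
P = [1, 4, 5, 6] / [2, 7] / [3, 8];  Q = [1, 2, 6, 8] / [3, 4] / [5, 7];  common shape = (4, 2, 2)

Row-insert the values π_1, π_2, … into P one at a time, bumping the leftmost entry strictly greater than the inserted value down to the next row. The recording tableau Q records, in position (i, j), the step at which that cell was added to P.
  Insert 3 (step 1): P = [3];  Q = [1]
  Insert 8 (step 2): P = [3, 8];  Q = [1, 2]
  Insert 2 (step 3): P = [2, 8] / [3];  Q = [1, 2] / [3]
  Insert 4 (step 4): P = [2, 4] / [3, 8];  Q = [1, 2] / [3, 4]
  Insert 1 (step 5): P = [1, 4] / [2, 8] / [3];  Q = [1, 2] / [3, 4] / [5]
  Insert 7 (step 6): P = [1, 4, 7] / [2, 8] / [3];  Q = [1, 2, 6] / [3, 4] / [5]
  Insert 5 (step 7): P = [1, 4, 5] / [2, 7] / [3, 8];  Q = [1, 2, 6] / [3, 4] / [5, 7]
  Insert 6 (step 8): P = [1, 4, 5, 6] / [2, 7] / [3, 8];  Q = [1, 2, 6, 8] / [3, 4] / [5, 7]
Final shape: (4, 2, 2).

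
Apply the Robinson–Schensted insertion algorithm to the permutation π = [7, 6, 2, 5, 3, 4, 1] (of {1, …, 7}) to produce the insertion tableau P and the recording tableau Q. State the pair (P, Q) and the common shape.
P = [1, 3, 4] / [2] / [5] / [6] / [7];  Q = [1, 4, 6] / [2] / [3] / [5] / [7];  common shape = (3, 1, 1, 1, 1)

Row-insert the values π_1, π_2, … into P one at a time, bumping the leftmost entry strictly greater than the inserted value down to the next row. The recording tableau Q records, in position (i, j), the step at which that cell was added to P.
  Insert 7 (step 1): P = [7];  Q = [1]
  Insert 6 (step 2): P = [6] / [7];  Q = [1] / [2]
  Insert 2 (step 3): P = [2] / [6] / [7];  Q = [1] / [2] / [3]
  Insert 5 (step 4): P = [2, 5] / [6] / [7];  Q = [1, 4] / [2] / [3]
  Insert 3 (step 5): P = [2, 3] / [5] / [6] / [7];  Q = [1, 4] / [2] / [3] / [5]
  Insert 4 (step 6): P = [2, 3, 4] / [5] / [6] / [7];  Q = [1, 4, 6] / [2] / [3] / [5]
  Insert 1 (step 7): P = [1, 3, 4] / [2] / [5] / [6] / [7];  Q = [1, 4, 6] / [2] / [3] / [5] / [7]
Final shape: (3, 1, 1, 1, 1).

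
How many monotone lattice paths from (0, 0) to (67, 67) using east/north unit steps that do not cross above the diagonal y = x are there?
C_67 = 22033725021956517463358552614056949950

These NE paths below the diagonal are counted by the Catalan number C_n = (1/(n + 1)) · C(2n, n). For n = 67: C_67 = (1/68) · C(134, 67) = 1498293301493043187508381577755872596600/68 = 22033725021956517463358552614056949950.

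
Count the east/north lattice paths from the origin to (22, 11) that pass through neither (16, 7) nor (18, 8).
Number of paths = 113115610

Inclusion–exclusion. Total paths: C(33, 22) = 193536720. Through P₁: C(23, 16)·C(10, 6) = 51482970. Through P₂: C(26, 18)·C(7, 4) = 54679625. Since P₁ is strictly southwest of P₂, a monotone path through both must visit P₁ then P₂; paths through both = C(23, 16)·C(3, 2)·C(7, 4) = 25741485. Avoid both = 193536720 − 51482970 − 54679625 + 25741485 = 113115610.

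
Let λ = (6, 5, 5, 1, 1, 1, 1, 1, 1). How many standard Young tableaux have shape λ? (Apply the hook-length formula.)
# SYT of shape (6, 5, 5, 1, 1, 1, 1, 1, 1) = 349188840

Hook-length formula: f^λ = n! / Π hook(c), product over all cells c of the Young diagram. For λ = (6, 5, 5, 1, 1, 1, 1, 1, 1), n = 22 boxes. Hook lengths by row (left-to-right, top-to-bottom): [14, 7, 6, 5, 4, 1]; [12, 5, 4, 3, 2]; [11, 4, 3, 2, 1]; [6]; [5]; [4]; [3]; [2]; [1]. Product of hooks = 3218890752000. So f^λ = 22! / 3218890752000 = 1124000727777607680000 / 3218890752000 = 349188840.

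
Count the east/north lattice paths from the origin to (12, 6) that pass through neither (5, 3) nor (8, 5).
Number of paths = 8209

Inclusion–exclusion. Total paths: C(18, 12) = 18564. Through P₁: C(8, 5)·C(10, 7) = 6720. Through P₂: C(13, 8)·C(5, 4) = 6435. Since P₁ is strictly southwest of P₂, a monotone path through both must visit P₁ then P₂; paths through both = C(8, 5)·C(5, 3)·C(5, 4) = 2800. Avoid both = 18564 − 6720 − 6435 + 2800 = 8209.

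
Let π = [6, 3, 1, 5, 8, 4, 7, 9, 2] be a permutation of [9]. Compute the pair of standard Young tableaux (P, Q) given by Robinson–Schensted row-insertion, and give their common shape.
P = [1, 2, 7, 9] / [3, 4, 8] / [5] / [6];  Q = [1, 4, 5, 8] / [2, 6, 7] / [3] / [9];  common shape = (4, 3, 1, 1)

Row-insert the values π_1, π_2, … into P one at a time, bumping the leftmost entry strictly greater than the inserted value down to the next row. The recording tableau Q records, in position (i, j), the step at which that cell was added to P.
  Insert 6 (step 1): P = [6];  Q = [1]
  Insert 3 (step 2): P = [3] / [6];  Q = [1] / [2]
  Insert 1 (step 3): P = [1] / [3] / [6];  Q = [1] / [2] / [3]
  Insert 5 (step 4): P = [1, 5] / [3] / [6];  Q = [1, 4] / [2] / [3]
  Insert 8 (step 5): P = [1, 5, 8] / [3] / [6];  Q = [1, 4, 5] / [2] / [3]
  Insert 4 (step 6): P = [1, 4, 8] / [3, 5] / [6];  Q = [1, 4, 5] / [2, 6] / [3]
  Insert 7 (step 7): P = [1, 4, 7] / [3, 5, 8] / [6];  Q = [1, 4, 5] / [2, 6, 7] / [3]
  Insert 9 (step 8): P = [1, 4, 7, 9] / [3, 5, 8] / [6];  Q = [1, 4, 5, 8] / [2, 6, 7] / [3]
  Insert 2 (step 9): P = [1, 2, 7, 9] / [3, 4, 8] / [5] / [6];  Q = [1, 4, 5, 8] / [2, 6, 7] / [3] / [9]
Final shape: (4, 3, 1, 1).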